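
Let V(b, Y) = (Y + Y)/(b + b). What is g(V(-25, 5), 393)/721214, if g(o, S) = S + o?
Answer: 982/1803035 ≈ 0.00054464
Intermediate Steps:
V(b, Y) = Y/b (V(b, Y) = (2*Y)/((2*b)) = (2*Y)*(1/(2*b)) = Y/b)
g(V(-25, 5), 393)/721214 = (393 + 5/(-25))/721214 = (393 + 5*(-1/25))*(1/721214) = (393 - ⅕)*(1/721214) = (1964/5)*(1/721214) = 982/1803035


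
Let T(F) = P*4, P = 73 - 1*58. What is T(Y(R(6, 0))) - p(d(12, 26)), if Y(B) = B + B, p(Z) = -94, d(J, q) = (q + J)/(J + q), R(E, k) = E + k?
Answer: 154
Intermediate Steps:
d(J, q) = 1 (d(J, q) = (J + q)/(J + q) = 1)
Y(B) = 2*B
P = 15 (P = 73 - 58 = 15)
T(F) = 60 (T(F) = 15*4 = 60)
T(Y(R(6, 0))) - p(d(12, 26)) = 60 - 1*(-94) = 60 + 94 = 154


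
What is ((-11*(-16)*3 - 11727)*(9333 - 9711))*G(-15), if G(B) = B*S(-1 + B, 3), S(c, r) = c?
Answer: 1015973280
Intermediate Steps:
G(B) = B*(-1 + B)
((-11*(-16)*3 - 11727)*(9333 - 9711))*G(-15) = ((-11*(-16)*3 - 11727)*(9333 - 9711))*(-15*(-1 - 15)) = ((176*3 - 11727)*(-378))*(-15*(-16)) = ((528 - 11727)*(-378))*240 = -11199*(-378)*240 = 4233222*240 = 1015973280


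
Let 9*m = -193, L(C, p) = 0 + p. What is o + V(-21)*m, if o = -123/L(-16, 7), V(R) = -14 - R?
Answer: -10564/63 ≈ -167.68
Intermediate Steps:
L(C, p) = p
m = -193/9 (m = (⅑)*(-193) = -193/9 ≈ -21.444)
o = -123/7 ≈ -17.571
o + V(-21)*m = -123/7 + (-14 - 1*(-21))*(-193/9) = -123/7 + (-14 + 21)*(-193/9) = -123/7 + 7*(-193/9) = -123/7 - 1351/9 = -10564/63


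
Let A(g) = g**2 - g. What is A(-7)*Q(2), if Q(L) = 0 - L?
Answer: -112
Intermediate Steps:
Q(L) = -L
A(-7)*Q(2) = (-7*(-1 - 7))*(-1*2) = -7*(-8)*(-2) = 56*(-2) = -112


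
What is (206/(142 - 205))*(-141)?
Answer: 9682/21 ≈ 461.05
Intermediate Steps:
(206/(142 - 205))*(-141) = (206/(-63))*(-141) = -1/63*206*(-141) = -206/63*(-141) = 9682/21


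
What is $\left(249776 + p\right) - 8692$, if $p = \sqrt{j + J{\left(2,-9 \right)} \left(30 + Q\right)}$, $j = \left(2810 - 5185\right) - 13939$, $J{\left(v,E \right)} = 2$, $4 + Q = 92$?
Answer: $241084 + i \sqrt{16078} \approx 2.4108 \cdot 10^{5} + 126.8 i$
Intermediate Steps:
$Q = 88$ ($Q = -4 + 92 = 88$)
$j = -16314$ ($j = \left(2810 - 5185\right) - 13939 = -2375 - 13939 = -16314$)
$p = i \sqrt{16078}$ ($p = \sqrt{-16314 + 2 \left(30 + 88\right)} = \sqrt{-16314 + 2 \cdot 118} = \sqrt{-16314 + 236} = \sqrt{-16078} = i \sqrt{16078} \approx 126.8 i$)
$\left(249776 + p\right) - 8692 = \left(249776 + i \sqrt{16078}\right) - 8692 = 241084 + i \sqrt{16078}$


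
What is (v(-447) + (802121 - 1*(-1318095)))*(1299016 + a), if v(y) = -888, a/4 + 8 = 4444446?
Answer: 40429928571904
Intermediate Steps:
a = 17777752 (a = -32 + 4*4444446 = -32 + 17777784 = 17777752)
(v(-447) + (802121 - 1*(-1318095)))*(1299016 + a) = (-888 + (802121 - 1*(-1318095)))*(1299016 + 17777752) = (-888 + (802121 + 1318095))*19076768 = (-888 + 2120216)*19076768 = 2119328*19076768 = 40429928571904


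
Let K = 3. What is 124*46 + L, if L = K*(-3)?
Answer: 5695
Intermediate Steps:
L = -9 (L = 3*(-3) = -9)
124*46 + L = 124*46 - 9 = 5704 - 9 = 5695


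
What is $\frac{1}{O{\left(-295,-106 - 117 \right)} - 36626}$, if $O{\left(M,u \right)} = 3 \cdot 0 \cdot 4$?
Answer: $- \frac{1}{36626} \approx -2.7303 \cdot 10^{-5}$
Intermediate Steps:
$O{\left(M,u \right)} = 0$ ($O{\left(M,u \right)} = 0 \cdot 4 = 0$)
$\frac{1}{O{\left(-295,-106 - 117 \right)} - 36626} = \frac{1}{0 - 36626} = \frac{1}{-36626} = - \frac{1}{36626}$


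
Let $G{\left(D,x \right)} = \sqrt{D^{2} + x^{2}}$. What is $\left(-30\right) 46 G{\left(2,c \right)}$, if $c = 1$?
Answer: $- 1380 \sqrt{5} \approx -3085.8$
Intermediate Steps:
$\left(-30\right) 46 G{\left(2,c \right)} = \left(-30\right) 46 \sqrt{2^{2} + 1^{2}} = - 1380 \sqrt{4 + 1} = - 1380 \sqrt{5}$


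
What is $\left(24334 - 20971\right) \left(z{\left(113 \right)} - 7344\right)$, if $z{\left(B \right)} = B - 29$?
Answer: $-24415380$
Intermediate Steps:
$z{\left(B \right)} = -29 + B$
$\left(24334 - 20971\right) \left(z{\left(113 \right)} - 7344\right) = \left(24334 - 20971\right) \left(\left(-29 + 113\right) - 7344\right) = 3363 \left(84 - 7344\right) = 3363 \left(-7260\right) = -24415380$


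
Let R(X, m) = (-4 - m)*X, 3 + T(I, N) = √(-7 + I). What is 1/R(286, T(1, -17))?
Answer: I/(286*(√6 - I)) ≈ -0.0004995 + 0.0012235*I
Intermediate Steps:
T(I, N) = -3 + √(-7 + I)
R(X, m) = X*(-4 - m)
1/R(286, T(1, -17)) = 1/(-1*286*(4 + (-3 + √(-7 + 1)))) = 1/(-1*286*(4 + (-3 + √(-6)))) = 1/(-1*286*(4 + (-3 + I*√6))) = 1/(-1*286*(1 + I*√6)) = 1/(-286 - 286*I*√6)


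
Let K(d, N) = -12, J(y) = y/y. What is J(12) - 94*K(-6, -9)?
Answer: 1129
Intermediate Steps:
J(y) = 1
J(12) - 94*K(-6, -9) = 1 - 94*(-12) = 1 + 1128 = 1129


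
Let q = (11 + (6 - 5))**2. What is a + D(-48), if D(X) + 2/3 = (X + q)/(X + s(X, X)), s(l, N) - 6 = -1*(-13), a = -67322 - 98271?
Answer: -14406937/87 ≈ -1.6560e+5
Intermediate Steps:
a = -165593
s(l, N) = 19 (s(l, N) = 6 - 1*(-13) = 6 + 13 = 19)
q = 144 (q = (11 + 1)**2 = 12**2 = 144)
D(X) = -2/3 + (144 + X)/(19 + X) (D(X) = -2/3 + (X + 144)/(X + 19) = -2/3 + (144 + X)/(19 + X))
a + D(-48) = -165593 + (394 - 48)/(3*(19 - 48)) = -165593 + (1/3)*346/(-29) = -165593 + (1/3)*(-1/29)*346 = -165593 - 346/87 = -14406937/87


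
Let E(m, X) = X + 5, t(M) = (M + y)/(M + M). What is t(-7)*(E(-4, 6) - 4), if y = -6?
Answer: 13/2 ≈ 6.5000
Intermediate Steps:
t(M) = (-6 + M)/(2*M) (t(M) = (M - 6)/(M + M) = (-6 + M)/((2*M)) = (-6 + M)*(1/(2*M)) = (-6 + M)/(2*M))
E(m, X) = 5 + X
t(-7)*(E(-4, 6) - 4) = ((1/2)*(-6 - 7)/(-7))*((5 + 6) - 4) = ((1/2)*(-1/7)*(-13))*(11 - 4) = (13/14)*7 = 13/2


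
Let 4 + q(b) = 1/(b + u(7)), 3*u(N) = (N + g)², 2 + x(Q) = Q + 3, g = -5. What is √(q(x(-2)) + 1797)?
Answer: 2*√449 ≈ 42.379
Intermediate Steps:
x(Q) = 1 + Q (x(Q) = -2 + (Q + 3) = -2 + (3 + Q) = 1 + Q)
u(N) = (-5 + N)²/3 (u(N) = (N - 5)²/3 = (-5 + N)²/3)
q(b) = -4 + 1/(4/3 + b) (q(b) = -4 + 1/(b + (-5 + 7)²/3) = -4 + 1/(b + (⅓)*2²) = -4 + 1/(b + (⅓)*4) = -4 + 1/(b + 4/3) = -4 + 1/(4/3 + b))
√(q(x(-2)) + 1797) = √((-13 - 12*(1 - 2))/(4 + 3*(1 - 2)) + 1797) = √((-13 - 12*(-1))/(4 + 3*(-1)) + 1797) = √((-13 + 12)/(4 - 3) + 1797) = √(-1/1 + 1797) = √(1*(-1) + 1797) = √(-1 + 1797) = √1796 = 2*√449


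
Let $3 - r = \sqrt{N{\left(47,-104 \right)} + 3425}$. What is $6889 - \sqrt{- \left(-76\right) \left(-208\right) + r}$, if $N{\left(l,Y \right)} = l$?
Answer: $6889 - \sqrt{-15805 - 4 \sqrt{217}} \approx 6889.0 - 125.95 i$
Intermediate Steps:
$r = 3 - 4 \sqrt{217}$ ($r = 3 - \sqrt{47 + 3425} = 3 - \sqrt{3472} = 3 - 4 \sqrt{217} \approx -55.924$)
$6889 - \sqrt{- \left(-76\right) \left(-208\right) + r} = 6889 - \sqrt{- \left(-76\right) \left(-208\right) + \left(3 - 4 \sqrt{217}\right)} = 6889 - \sqrt{\left(-1\right) 15808 + \left(3 - 4 \sqrt{217}\right)} = 6889 - \sqrt{-15808 + \left(3 - 4 \sqrt{217}\right)} = 6889 - \sqrt{-15805 - 4 \sqrt{217}}$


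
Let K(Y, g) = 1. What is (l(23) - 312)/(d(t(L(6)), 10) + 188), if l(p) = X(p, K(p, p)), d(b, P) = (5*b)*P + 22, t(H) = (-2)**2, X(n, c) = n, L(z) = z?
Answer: -289/410 ≈ -0.70488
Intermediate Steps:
t(H) = 4
d(b, P) = 22 + 5*P*b (d(b, P) = 5*P*b + 22 = 22 + 5*P*b)
l(p) = p
(l(23) - 312)/(d(t(L(6)), 10) + 188) = (23 - 312)/((22 + 5*10*4) + 188) = -289/((22 + 200) + 188) = -289/(222 + 188) = -289/410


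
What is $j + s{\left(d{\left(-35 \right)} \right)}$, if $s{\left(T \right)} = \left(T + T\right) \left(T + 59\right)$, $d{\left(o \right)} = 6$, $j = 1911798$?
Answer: $1912578$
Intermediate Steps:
$s{\left(T \right)} = 2 T \left(59 + T\right)$
$j + s{\left(d{\left(-35 \right)} \right)} = 1911798 + 2 \cdot 6 \left(59 + 6\right) = 1911798 + 2 \cdot 6 \cdot 65 = 1911798 + 780 = 1912578$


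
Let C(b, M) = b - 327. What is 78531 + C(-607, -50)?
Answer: 77597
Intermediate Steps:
C(b, M) = -327 + b
78531 + C(-607, -50) = 78531 + (-327 - 607) = 78531 - 934 = 77597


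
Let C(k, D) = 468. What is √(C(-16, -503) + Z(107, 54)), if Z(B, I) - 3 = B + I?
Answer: 2*√158 ≈ 25.140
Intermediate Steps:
Z(B, I) = 3 + B + I (Z(B, I) = 3 + (B + I) = 3 + B + I)
√(C(-16, -503) + Z(107, 54)) = √(468 + (3 + 107 + 54)) = √(468 + 164) = √632 = 2*√158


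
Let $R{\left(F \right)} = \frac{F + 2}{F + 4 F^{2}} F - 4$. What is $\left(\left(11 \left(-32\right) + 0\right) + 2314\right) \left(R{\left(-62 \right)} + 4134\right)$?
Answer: $\frac{2001573540}{247} \approx 8.1035 \cdot 10^{6}$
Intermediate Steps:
$R{\left(F \right)} = -4 + \frac{F \left(2 + F\right)}{F + 4 F^{2}}$ ($R{\left(F \right)} = \frac{2 + F}{F + 4 F^{2}} F - 4 = \frac{F \left(2 + F\right)}{F + 4 F^{2}} - 4 = -4 + \frac{F \left(2 + F\right)}{F + 4 F^{2}}$)
$\left(\left(11 \left(-32\right) + 0\right) + 2314\right) \left(R{\left(-62 \right)} + 4134\right) = \left(\left(11 \left(-32\right) + 0\right) + 2314\right) \left(\frac{-2 - -930}{1 + 4 \left(-62\right)} + 4134\right) = \left(\left(-352 + 0\right) + 2314\right) \left(\frac{-2 + 930}{1 - 248} + 4134\right) = \left(-352 + 2314\right) \left(\frac{1}{-247} \cdot 928 + 4134\right) = 1962 \left(\left(- \frac{1}{247}\right) 928 + 4134\right) = 1962 \left(- \frac{928}{247} + 4134\right) = 1962 \cdot \frac{1020170}{247} = \frac{2001573540}{247}$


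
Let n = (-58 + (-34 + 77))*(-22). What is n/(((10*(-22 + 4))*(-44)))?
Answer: 1/24 ≈ 0.041667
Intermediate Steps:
n = 330 (n = (-58 + 43)*(-22) = -15*(-22) = 330)
n/(((10*(-22 + 4))*(-44))) = 330/(((10*(-22 + 4))*(-44))) = 330/(((10*(-18))*(-44))) = 330/((-180*(-44))) = 330/7920 = 330*(1/7920) = 1/24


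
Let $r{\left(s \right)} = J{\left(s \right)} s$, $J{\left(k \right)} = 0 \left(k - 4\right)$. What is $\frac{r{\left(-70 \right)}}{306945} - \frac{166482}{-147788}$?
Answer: $\frac{83241}{73894} \approx 1.1265$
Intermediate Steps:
$J{\left(k \right)} = 0$ ($J{\left(k \right)} = 0 \left(-4 + k\right) = 0$)
$r{\left(s \right)} = 0$ ($r{\left(s \right)} = 0 s = 0$)
$\frac{r{\left(-70 \right)}}{306945} - \frac{166482}{-147788} = \frac{0}{306945} - \frac{166482}{-147788} = 0 \cdot \frac{1}{306945} - - \frac{83241}{73894} = 0 + \frac{83241}{73894} = \frac{83241}{73894}$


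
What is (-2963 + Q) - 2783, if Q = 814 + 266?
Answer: -4666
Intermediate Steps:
Q = 1080
(-2963 + Q) - 2783 = (-2963 + 1080) - 2783 = -1883 - 2783 = -4666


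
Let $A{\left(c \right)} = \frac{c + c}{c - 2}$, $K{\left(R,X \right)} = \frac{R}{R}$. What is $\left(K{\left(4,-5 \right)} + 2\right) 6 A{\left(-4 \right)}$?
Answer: $24$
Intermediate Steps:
$K{\left(R,X \right)} = 1$
$A{\left(c \right)} = \frac{2 c}{-2 + c}$
$\left(K{\left(4,-5 \right)} + 2\right) 6 A{\left(-4 \right)} = \left(1 + 2\right) 6 \cdot 2 \left(-4\right) \frac{1}{-2 - 4} = 3 \cdot 6 \cdot 2 \left(-4\right) \frac{1}{-6} = 18 \cdot 2 \left(-4\right) \left(- \frac{1}{6}\right) = 18 \cdot \frac{4}{3} = 24$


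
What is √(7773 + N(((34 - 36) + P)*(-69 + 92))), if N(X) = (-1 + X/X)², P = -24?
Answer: √7773 ≈ 88.165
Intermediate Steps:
N(X) = 0 (N(X) = (-1 + 1)² = 0² = 0)
√(7773 + N(((34 - 36) + P)*(-69 + 92))) = √(7773 + 0) = √7773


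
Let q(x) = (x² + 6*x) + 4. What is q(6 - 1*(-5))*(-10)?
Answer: -1910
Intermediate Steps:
q(x) = 4 + x² + 6*x
q(6 - 1*(-5))*(-10) = (4 + (6 - 1*(-5))² + 6*(6 - 1*(-5)))*(-10) = (4 + (6 + 5)² + 6*(6 + 5))*(-10) = (4 + 11² + 6*11)*(-10) = (4 + 121 + 66)*(-10) = 191*(-10) = -1910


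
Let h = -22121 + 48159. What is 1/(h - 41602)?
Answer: -1/15564 ≈ -6.4251e-5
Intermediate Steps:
h = 26038
1/(h - 41602) = 1/(26038 - 41602) = 1/(-15564) = -1/15564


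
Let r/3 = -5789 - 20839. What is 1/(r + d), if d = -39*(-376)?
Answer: -1/65220 ≈ -1.5333e-5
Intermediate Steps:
d = 14664
r = -79884 (r = 3*(-5789 - 20839) = 3*(-26628) = -79884)
1/(r + d) = 1/(-79884 + 14664) = 1/(-65220) = -1/65220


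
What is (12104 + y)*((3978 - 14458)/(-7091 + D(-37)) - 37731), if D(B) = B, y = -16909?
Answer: 161529737855/891 ≈ 1.8129e+8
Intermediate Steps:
(12104 + y)*((3978 - 14458)/(-7091 + D(-37)) - 37731) = (12104 - 16909)*((3978 - 14458)/(-7091 - 37) - 37731) = -4805*(-10480/(-7128) - 37731) = -4805*(-10480*(-1/7128) - 37731) = -4805*(1310/891 - 37731) = -4805*(-33617011/891) = 161529737855/891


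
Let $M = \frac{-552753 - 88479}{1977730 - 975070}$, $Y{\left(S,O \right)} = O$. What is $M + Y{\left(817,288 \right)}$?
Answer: $\frac{24010404}{83555} \approx 287.36$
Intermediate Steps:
$M = - \frac{53436}{83555}$ ($M = - \frac{641232}{1002660} = \left(-641232\right) \frac{1}{1002660} = - \frac{53436}{83555} \approx -0.63953$)
$M + Y{\left(817,288 \right)} = - \frac{53436}{83555} + 288 = \frac{24010404}{83555}$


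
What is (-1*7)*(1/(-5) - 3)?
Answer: 112/5 ≈ 22.400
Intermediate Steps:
(-1*7)*(1/(-5) - 3) = -7*(1*(-1/5) - 3) = -7*(-1/5 - 3) = -7*(-16/5) = 112/5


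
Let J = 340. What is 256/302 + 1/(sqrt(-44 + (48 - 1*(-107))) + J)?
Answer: 14833932/17438839 - sqrt(111)/115489 ≈ 0.85053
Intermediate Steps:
256/302 + 1/(sqrt(-44 + (48 - 1*(-107))) + J) = 256/302 + 1/(sqrt(-44 + (48 - 1*(-107))) + 340) = 256*(1/302) + 1/(sqrt(-44 + (48 + 107)) + 340) = 128/151 + 1/(sqrt(-44 + 155) + 340) = 128/151 + 1/(sqrt(111) + 340) = 128/151 + 1/(340 + sqrt(111))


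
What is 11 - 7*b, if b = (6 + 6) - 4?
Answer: -45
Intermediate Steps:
b = 8 (b = 12 - 4 = 8)
11 - 7*b = 11 - 7*8 = 11 - 56 = -45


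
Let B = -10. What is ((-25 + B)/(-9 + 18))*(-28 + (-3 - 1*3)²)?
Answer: -280/9 ≈ -31.111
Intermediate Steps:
((-25 + B)/(-9 + 18))*(-28 + (-3 - 1*3)²) = ((-25 - 10)/(-9 + 18))*(-28 + (-3 - 1*3)²) = (-35/9)*(-28 + (-3 - 3)²) = (-35*⅑)*(-28 + (-6)²) = -35*(-28 + 36)/9 = -35/9*8 = -280/9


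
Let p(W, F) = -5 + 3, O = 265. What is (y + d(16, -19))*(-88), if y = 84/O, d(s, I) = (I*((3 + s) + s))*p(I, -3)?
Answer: -31022992/265 ≈ -1.1707e+5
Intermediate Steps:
p(W, F) = -2
d(s, I) = -2*I*(3 + 2*s) (d(s, I) = (I*((3 + s) + s))*(-2) = (I*(3 + 2*s))*(-2) = -2*I*(3 + 2*s))
y = 84/265 ≈ 0.31698
(y + d(16, -19))*(-88) = (84/265 - 2*(-19)*(3 + 2*16))*(-88) = (84/265 - 2*(-19)*(3 + 32))*(-88) = (84/265 - 2*(-19)*35)*(-88) = (84/265 + 1330)*(-88) = (352534/265)*(-88) = -31022992/265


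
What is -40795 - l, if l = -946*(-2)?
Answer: -42687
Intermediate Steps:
l = 1892
-40795 - l = -40795 - 1*1892 = -40795 - 1892 = -42687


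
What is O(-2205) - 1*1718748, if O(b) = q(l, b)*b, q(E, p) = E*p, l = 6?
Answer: 27453402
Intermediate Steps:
O(b) = 6*b**2 (O(b) = (6*b)*b = 6*b**2)
O(-2205) - 1*1718748 = 6*(-2205)**2 - 1*1718748 = 6*4862025 - 1718748 = 29172150 - 1718748 = 27453402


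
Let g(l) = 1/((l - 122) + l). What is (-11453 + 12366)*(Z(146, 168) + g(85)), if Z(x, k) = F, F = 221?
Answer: 9686017/48 ≈ 2.0179e+5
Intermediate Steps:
g(l) = 1/(-122 + 2*l) (g(l) = 1/((-122 + l) + l) = 1/(-122 + 2*l))
Z(x, k) = 221
(-11453 + 12366)*(Z(146, 168) + g(85)) = (-11453 + 12366)*(221 + 1/(2*(-61 + 85))) = 913*(221 + (1/2)/24) = 913*(221 + (1/2)*(1/24)) = 913*(221 + 1/48) = 913*(10609/48) = 9686017/48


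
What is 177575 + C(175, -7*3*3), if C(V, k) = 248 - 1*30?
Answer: 177793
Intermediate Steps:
C(V, k) = 218 (C(V, k) = 248 - 30 = 218)
177575 + C(175, -7*3*3) = 177575 + 218 = 177793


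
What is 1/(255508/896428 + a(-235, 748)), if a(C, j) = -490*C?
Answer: 224107/25805984927 ≈ 8.6843e-6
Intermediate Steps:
1/(255508/896428 + a(-235, 748)) = 1/(255508/896428 - 490*(-235)) = 1/(255508*(1/896428) + 115150) = 1/(63877/224107 + 115150) = 1/(25805984927/224107) = 224107/25805984927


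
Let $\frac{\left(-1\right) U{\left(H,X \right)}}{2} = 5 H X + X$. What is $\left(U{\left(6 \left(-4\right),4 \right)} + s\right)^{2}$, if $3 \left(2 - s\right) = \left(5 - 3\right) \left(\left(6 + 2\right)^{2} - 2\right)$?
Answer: $\frac{7496644}{9} \approx 8.3296 \cdot 10^{5}$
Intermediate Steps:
$U{\left(H,X \right)} = - 2 X - 10 H X$ ($U{\left(H,X \right)} = - 2 \left(5 H X + X\right) = - 2 \left(X + 5 H X\right) = - 2 X - 10 H X$)
$s = - \frac{118}{3}$ ($s = 2 - \frac{\left(5 - 3\right) \left(\left(6 + 2\right)^{2} - 2\right)}{3} = 2 - \frac{\left(5 - 3\right) \left(8^{2} - 2\right)}{3} = 2 - \frac{2 \left(64 - 2\right)}{3} = 2 - \frac{2 \cdot 62}{3} = 2 - \frac{124}{3} = - \frac{118}{3} \approx -39.333$)
$\left(U{\left(6 \left(-4\right),4 \right)} + s\right)^{2} = \left(\left(-2\right) 4 \left(1 + 5 \cdot 6 \left(-4\right)\right) - \frac{118}{3}\right)^{2} = \left(\left(-2\right) 4 \left(1 + 5 \left(-24\right)\right) - \frac{118}{3}\right)^{2} = \left(\left(-2\right) 4 \left(1 - 120\right) - \frac{118}{3}\right)^{2} = \left(\left(-2\right) 4 \left(-119\right) - \frac{118}{3}\right)^{2} = \left(952 - \frac{118}{3}\right)^{2} = \left(\frac{2738}{3}\right)^{2} = \frac{7496644}{9}$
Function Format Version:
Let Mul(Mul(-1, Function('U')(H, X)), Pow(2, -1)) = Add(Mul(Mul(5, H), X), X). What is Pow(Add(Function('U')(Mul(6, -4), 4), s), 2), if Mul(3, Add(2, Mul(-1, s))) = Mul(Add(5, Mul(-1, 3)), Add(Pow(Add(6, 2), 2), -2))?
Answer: Rational(7496644, 9) ≈ 8.3296e+5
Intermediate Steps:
Function('U')(H, X) = Add(Mul(-2, X), Mul(-10, H, X)) (Function('U')(H, X) = Mul(-2, Add(Mul(Mul(5, H), X), X)) = Mul(-2, Add(Mul(5, H, X), X)) = Mul(-2, Add(X, Mul(5, H, X))) = Add(Mul(-2, X), Mul(-10, H, X)))
s = Rational(-118, 3) (s = Add(2, Mul(Rational(-1, 3), Mul(Add(5, Mul(-1, 3)), Add(Pow(Add(6, 2), 2), -2)))) = Add(2, Mul(Rational(-1, 3), Mul(Add(5, -3), Add(Pow(8, 2), -2)))) = Add(2, Mul(Rational(-1, 3), Mul(2, Add(64, -2)))) = Add(2, Mul(Rational(-1, 3), Mul(2, 62))) = Add(2, Mul(Rational(-1, 3), 124)) = Add(2, Rational(-124, 3)) = Rational(-118, 3) ≈ -39.333)
Pow(Add(Function('U')(Mul(6, -4), 4), s), 2) = Pow(Add(Mul(-2, 4, Add(1, Mul(5, Mul(6, -4)))), Rational(-118, 3)), 2) = Pow(Add(Mul(-2, 4, Add(1, Mul(5, -24))), Rational(-118, 3)), 2) = Pow(Add(Mul(-2, 4, Add(1, -120)), Rational(-118, 3)), 2) = Pow(Add(Mul(-2, 4, -119), Rational(-118, 3)), 2) = Pow(Add(952, Rational(-118, 3)), 2) = Pow(Rational(2738, 3), 2) = Rational(7496644, 9)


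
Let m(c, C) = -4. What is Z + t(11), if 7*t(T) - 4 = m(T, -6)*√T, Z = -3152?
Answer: -22060/7 - 4*√11/7 ≈ -3153.3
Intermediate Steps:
t(T) = 4/7 - 4*√T/7 (t(T) = 4/7 + (-4*√T)/7 = 4/7 - 4*√T/7)
Z + t(11) = -3152 + (4/7 - 4*√11/7) = -22060/7 - 4*√11/7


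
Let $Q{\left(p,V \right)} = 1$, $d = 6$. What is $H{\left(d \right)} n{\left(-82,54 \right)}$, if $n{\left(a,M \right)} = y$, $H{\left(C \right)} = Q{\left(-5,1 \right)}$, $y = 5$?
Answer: $5$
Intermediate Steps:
$H{\left(C \right)} = 1$
$n{\left(a,M \right)} = 5$
$H{\left(d \right)} n{\left(-82,54 \right)} = 1 \cdot 5 = 5$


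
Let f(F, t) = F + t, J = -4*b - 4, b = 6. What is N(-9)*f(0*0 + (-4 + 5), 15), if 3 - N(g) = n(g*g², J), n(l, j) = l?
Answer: 11712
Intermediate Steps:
J = -28 (J = -4*6 - 4 = -24 - 4 = -28)
N(g) = 3 - g³ (N(g) = 3 - g*g² = 3 - g³)
N(-9)*f(0*0 + (-4 + 5), 15) = (3 - 1*(-9)³)*((0*0 + (-4 + 5)) + 15) = (3 - 1*(-729))*((0 + 1) + 15) = (3 + 729)*(1 + 15) = 732*16 = 11712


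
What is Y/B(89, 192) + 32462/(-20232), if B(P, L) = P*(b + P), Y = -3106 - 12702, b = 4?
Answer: -98085905/27910044 ≈ -3.5144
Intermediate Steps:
Y = -15808
B(P, L) = P*(4 + P)
Y/B(89, 192) + 32462/(-20232) = -15808*1/(89*(4 + 89)) + 32462/(-20232) = -15808/(89*93) + 32462*(-1/20232) = -15808/8277 - 16231/10116 = -98085905/27910044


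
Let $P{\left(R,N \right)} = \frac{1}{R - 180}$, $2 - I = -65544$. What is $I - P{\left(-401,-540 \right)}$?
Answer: $\frac{38082227}{581} \approx 65546.0$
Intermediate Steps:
$I = 65546$ ($I = 2 - -65544 = 2 + 65544 = 65546$)
$P{\left(R,N \right)} = \frac{1}{-180 + R}$
$I - P{\left(-401,-540 \right)} = 65546 - \frac{1}{-180 - 401} = 65546 - \frac{1}{-581} = 65546 - - \frac{1}{581} = 65546 + \frac{1}{581} = \frac{38082227}{581}$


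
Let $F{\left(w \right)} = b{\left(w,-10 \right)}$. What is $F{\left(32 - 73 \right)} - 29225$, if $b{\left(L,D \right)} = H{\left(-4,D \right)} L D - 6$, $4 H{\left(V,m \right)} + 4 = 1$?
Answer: $- \frac{59077}{2} \approx -29539.0$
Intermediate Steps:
$H{\left(V,m \right)} = - \frac{3}{4}$ ($H{\left(V,m \right)} = -1 + \frac{1}{4} \cdot 1 = -1 + \frac{1}{4} = - \frac{3}{4}$)
$b{\left(L,D \right)} = -6 - \frac{3 D L}{4}$ ($b{\left(L,D \right)} = - \frac{3 L}{4} D - 6 = - \frac{3 D L}{4} - 6 = -6 - \frac{3 D L}{4}$)
$F{\left(w \right)} = -6 + \frac{15 w}{2}$ ($F{\left(w \right)} = -6 - - \frac{15 w}{2} = -6 + \frac{15 w}{2}$)
$F{\left(32 - 73 \right)} - 29225 = \left(-6 + \frac{15 \left(32 - 73\right)}{2}\right) - 29225 = \left(-6 + \frac{15}{2} \left(-41\right)\right) - 29225 = \left(-6 - \frac{615}{2}\right) - 29225 = - \frac{627}{2} - 29225 = - \frac{59077}{2}$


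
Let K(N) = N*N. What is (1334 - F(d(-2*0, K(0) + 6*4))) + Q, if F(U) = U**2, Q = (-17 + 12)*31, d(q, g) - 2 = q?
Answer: 1175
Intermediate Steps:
K(N) = N**2
d(q, g) = 2 + q
Q = -155 (Q = -5*31 = -155)
(1334 - F(d(-2*0, K(0) + 6*4))) + Q = (1334 - (2 - 2*0)**2) - 155 = (1334 - (2 + 0)**2) - 155 = (1334 - 1*2**2) - 155 = (1334 - 1*4) - 155 = (1334 - 4) - 155 = 1330 - 155 = 1175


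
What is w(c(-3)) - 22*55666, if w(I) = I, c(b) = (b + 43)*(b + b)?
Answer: -1224892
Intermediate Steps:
c(b) = 2*b*(43 + b) (c(b) = (43 + b)*(2*b) = 2*b*(43 + b))
w(c(-3)) - 22*55666 = 2*(-3)*(43 - 3) - 22*55666 = 2*(-3)*40 - 1*1224652 = -240 - 1224652 = -1224892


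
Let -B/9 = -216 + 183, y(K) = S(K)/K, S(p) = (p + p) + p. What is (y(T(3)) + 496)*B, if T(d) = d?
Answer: 148203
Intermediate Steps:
S(p) = 3*p (S(p) = 2*p + p = 3*p)
y(K) = 3 (y(K) = (3*K)/K = 3)
B = 297 (B = -9*(-216 + 183) = -9*(-33) = 297)
(y(T(3)) + 496)*B = (3 + 496)*297 = 499*297 = 148203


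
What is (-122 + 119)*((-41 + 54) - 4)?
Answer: -27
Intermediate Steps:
(-122 + 119)*((-41 + 54) - 4) = -3*(13 - 4) = -3*9 = -27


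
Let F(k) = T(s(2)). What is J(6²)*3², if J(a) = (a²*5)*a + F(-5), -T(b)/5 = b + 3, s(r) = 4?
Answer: 2099205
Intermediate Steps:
T(b) = -15 - 5*b (T(b) = -5*(b + 3) = -5*(3 + b) = -15 - 5*b)
F(k) = -35 (F(k) = -15 - 5*4 = -15 - 20 = -35)
J(a) = -35 + 5*a³ (J(a) = (a²*5)*a - 35 = (5*a²)*a - 35 = 5*a³ - 35 = -35 + 5*a³)
J(6²)*3² = (-35 + 5*(6²)³)*3² = (-35 + 5*36³)*9 = (-35 + 5*46656)*9 = (-35 + 233280)*9 = 233245*9 = 2099205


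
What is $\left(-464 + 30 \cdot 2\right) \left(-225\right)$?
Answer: $90900$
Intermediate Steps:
$\left(-464 + 30 \cdot 2\right) \left(-225\right) = \left(-464 + 60\right) \left(-225\right) = \left(-404\right) \left(-225\right) = 90900$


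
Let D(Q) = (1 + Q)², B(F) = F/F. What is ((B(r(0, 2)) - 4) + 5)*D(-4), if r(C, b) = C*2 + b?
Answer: 18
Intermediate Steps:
r(C, b) = b + 2*C (r(C, b) = 2*C + b = b + 2*C)
B(F) = 1
((B(r(0, 2)) - 4) + 5)*D(-4) = ((1 - 4) + 5)*(1 - 4)² = (-3 + 5)*(-3)² = 2*9 = 18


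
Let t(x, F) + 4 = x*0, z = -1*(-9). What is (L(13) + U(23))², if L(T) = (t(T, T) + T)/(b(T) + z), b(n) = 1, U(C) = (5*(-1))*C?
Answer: 1301881/100 ≈ 13019.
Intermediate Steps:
U(C) = -5*C
z = 9
t(x, F) = -4 (t(x, F) = -4 + x*0 = -4 + 0 = -4)
L(T) = -⅖ + T/10 (L(T) = (-4 + T)/(1 + 9) = (-4 + T)/10 = (-4 + T)*(⅒) = -⅖ + T/10)
(L(13) + U(23))² = ((-⅖ + (⅒)*13) - 5*23)² = ((-⅖ + 13/10) - 115)² = (9/10 - 115)² = (-1141/10)² = 1301881/100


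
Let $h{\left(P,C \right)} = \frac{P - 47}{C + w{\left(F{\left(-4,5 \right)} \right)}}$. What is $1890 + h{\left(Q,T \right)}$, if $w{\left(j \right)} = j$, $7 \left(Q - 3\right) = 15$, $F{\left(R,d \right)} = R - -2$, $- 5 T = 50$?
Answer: $\frac{159053}{84} \approx 1893.5$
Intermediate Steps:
$T = -10$ ($T = \left(- \frac{1}{5}\right) 50 = -10$)
$F{\left(R,d \right)} = 2 + R$ ($F{\left(R,d \right)} = R + 2 = 2 + R$)
$Q = \frac{36}{7}$ ($Q = 3 + \frac{1}{7} \cdot 15 = 3 + \frac{15}{7} = \frac{36}{7} \approx 5.1429$)
$h{\left(P,C \right)} = \frac{-47 + P}{-2 + C}$ ($h{\left(P,C \right)} = \frac{P - 47}{C + \left(2 - 4\right)} = \frac{-47 + P}{C - 2} = \frac{-47 + P}{-2 + C}$)
$1890 + h{\left(Q,T \right)} = 1890 + \frac{-47 + \frac{36}{7}}{-2 - 10} = 1890 + \frac{1}{-12} \left(- \frac{293}{7}\right) = 1890 - - \frac{293}{84} = 1890 + \frac{293}{84} = \frac{159053}{84}$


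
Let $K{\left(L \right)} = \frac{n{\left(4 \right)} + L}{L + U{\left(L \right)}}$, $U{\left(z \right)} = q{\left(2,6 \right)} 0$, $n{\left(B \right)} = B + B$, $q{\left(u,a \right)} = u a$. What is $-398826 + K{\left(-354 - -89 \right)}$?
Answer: $- \frac{105688633}{265} \approx -3.9883 \cdot 10^{5}$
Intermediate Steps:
$q{\left(u,a \right)} = a u$
$n{\left(B \right)} = 2 B$
$U{\left(z \right)} = 0$ ($U{\left(z \right)} = 6 \cdot 2 \cdot 0 = 12 \cdot 0 = 0$)
$K{\left(L \right)} = \frac{8 + L}{L}$ ($K{\left(L \right)} = \frac{2 \cdot 4 + L}{L + 0} = \frac{8 + L}{L}$)
$-398826 + K{\left(-354 - -89 \right)} = -398826 + \frac{8 - 265}{-354 - -89} = -398826 + \frac{8 + \left(-354 + 89\right)}{-354 + 89} = -398826 + \frac{8 - 265}{-265} = -398826 - - \frac{257}{265} = -398826 + \frac{257}{265} = - \frac{105688633}{265}$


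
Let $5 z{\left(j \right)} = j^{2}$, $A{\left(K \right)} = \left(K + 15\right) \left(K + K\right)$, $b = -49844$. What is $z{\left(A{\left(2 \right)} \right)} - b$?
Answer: $\frac{253844}{5} \approx 50769.0$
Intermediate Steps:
$A{\left(K \right)} = 2 K \left(15 + K\right)$ ($A{\left(K \right)} = \left(15 + K\right) 2 K = 2 K \left(15 + K\right)$)
$z{\left(j \right)} = \frac{j^{2}}{5}$
$z{\left(A{\left(2 \right)} \right)} - b = \frac{\left(2 \cdot 2 \left(15 + 2\right)\right)^{2}}{5} - -49844 = \frac{\left(2 \cdot 2 \cdot 17\right)^{2}}{5} + 49844 = \frac{68^{2}}{5} + 49844 = \frac{1}{5} \cdot 4624 + 49844 = \frac{4624}{5} + 49844 = \frac{253844}{5}$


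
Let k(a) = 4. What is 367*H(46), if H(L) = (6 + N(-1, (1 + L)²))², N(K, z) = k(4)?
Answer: 36700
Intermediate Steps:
N(K, z) = 4
H(L) = 100 (H(L) = (6 + 4)² = 10² = 100)
367*H(46) = 367*100 = 36700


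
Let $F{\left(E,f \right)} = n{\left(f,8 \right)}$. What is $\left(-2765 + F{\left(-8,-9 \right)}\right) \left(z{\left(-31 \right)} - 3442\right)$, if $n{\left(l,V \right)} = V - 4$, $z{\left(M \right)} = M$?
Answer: $9588953$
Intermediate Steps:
$n{\left(l,V \right)} = -4 + V$
$F{\left(E,f \right)} = 4$ ($F{\left(E,f \right)} = -4 + 8 = 4$)
$\left(-2765 + F{\left(-8,-9 \right)}\right) \left(z{\left(-31 \right)} - 3442\right) = \left(-2765 + 4\right) \left(-31 - 3442\right) = \left(-2761\right) \left(-3473\right) = 9588953$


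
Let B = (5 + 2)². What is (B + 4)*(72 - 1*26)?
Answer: 2438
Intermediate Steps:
B = 49 (B = 7² = 49)
(B + 4)*(72 - 1*26) = (49 + 4)*(72 - 1*26) = 53*(72 - 26) = 53*46 = 2438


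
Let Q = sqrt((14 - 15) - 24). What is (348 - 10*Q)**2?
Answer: 118604 - 34800*I ≈ 1.186e+5 - 34800.0*I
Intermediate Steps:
Q = 5*I (Q = sqrt(-1 - 24) = sqrt(-25) = 5*I ≈ 5.0*I)
(348 - 10*Q)**2 = (348 - 50*I)**2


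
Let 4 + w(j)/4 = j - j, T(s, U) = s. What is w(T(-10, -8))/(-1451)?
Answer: 16/1451 ≈ 0.011027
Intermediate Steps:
w(j) = -16 (w(j) = -16 + 4*(j - j) = -16 + 4*0 = -16 + 0 = -16)
w(T(-10, -8))/(-1451) = -16/(-1451) = -16*(-1/1451) = 16/1451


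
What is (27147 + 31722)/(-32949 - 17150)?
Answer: -58869/50099 ≈ -1.1751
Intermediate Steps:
(27147 + 31722)/(-32949 - 17150) = 58869/(-50099) = 58869*(-1/50099) = -58869/50099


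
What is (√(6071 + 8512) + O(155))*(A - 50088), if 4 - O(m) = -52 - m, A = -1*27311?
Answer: -16331189 - 77399*√14583 ≈ -2.5678e+7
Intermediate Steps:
A = -27311
O(m) = 56 + m (O(m) = 4 - (-52 - m) = 4 + (52 + m) = 56 + m)
(√(6071 + 8512) + O(155))*(A - 50088) = (√(6071 + 8512) + (56 + 155))*(-27311 - 50088) = (√14583 + 211)*(-77399) = (211 + √14583)*(-77399) = -16331189 - 77399*√14583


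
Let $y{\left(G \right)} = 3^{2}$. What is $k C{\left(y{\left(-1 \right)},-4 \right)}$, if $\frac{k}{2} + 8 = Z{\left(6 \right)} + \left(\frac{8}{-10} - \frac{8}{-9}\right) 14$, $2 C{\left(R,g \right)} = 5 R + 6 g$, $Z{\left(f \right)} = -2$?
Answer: $- \frac{2758}{15} \approx -183.87$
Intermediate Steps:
$y{\left(G \right)} = 9$
$C{\left(R,g \right)} = 3 g + \frac{5 R}{2}$ ($C{\left(R,g \right)} = \frac{5 R + 6 g}{2} = 3 g + \frac{5 R}{2}$)
$k = - \frac{788}{45}$ ($k = -16 + 2 \left(-2 + \left(\frac{8}{-10} - \frac{8}{-9}\right) 14\right) = -16 + 2 \left(-2 + \left(8 \left(- \frac{1}{10}\right) - - \frac{8}{9}\right) 14\right) = -16 + 2 \left(-2 + \left(- \frac{4}{5} + \frac{8}{9}\right) 14\right) = -16 + 2 \left(-2 + \frac{4}{45} \cdot 14\right) = -16 + 2 \left(-2 + \frac{56}{45}\right) = -16 + 2 \left(- \frac{34}{45}\right) = -16 - \frac{68}{45} = - \frac{788}{45} \approx -17.511$)
$k C{\left(y{\left(-1 \right)},-4 \right)} = - \frac{788 \left(3 \left(-4\right) + \frac{5}{2} \cdot 9\right)}{45} = - \frac{788 \left(-12 + \frac{45}{2}\right)}{45} = \left(- \frac{788}{45}\right) \frac{21}{2} = - \frac{2758}{15}$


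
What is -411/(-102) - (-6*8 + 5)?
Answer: 1599/34 ≈ 47.029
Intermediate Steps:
-411/(-102) - (-6*8 + 5) = -411*(-1/102) - (-48 + 5) = 137/34 - 1*(-43) = 137/34 + 43 = 1599/34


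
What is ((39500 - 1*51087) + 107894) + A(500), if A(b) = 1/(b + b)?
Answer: 96307001/1000 ≈ 96307.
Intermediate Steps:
A(b) = 1/(2*b)
((39500 - 1*51087) + 107894) + A(500) = ((39500 - 1*51087) + 107894) + (½)/500 = ((39500 - 51087) + 107894) + (½)*(1/500) = (-11587 + 107894) + 1/1000 = 96307 + 1/1000 = 96307001/1000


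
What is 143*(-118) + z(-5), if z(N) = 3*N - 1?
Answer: -16890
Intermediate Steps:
z(N) = -1 + 3*N
143*(-118) + z(-5) = 143*(-118) + (-1 + 3*(-5)) = -16874 + (-1 - 15) = -16874 - 16 = -16890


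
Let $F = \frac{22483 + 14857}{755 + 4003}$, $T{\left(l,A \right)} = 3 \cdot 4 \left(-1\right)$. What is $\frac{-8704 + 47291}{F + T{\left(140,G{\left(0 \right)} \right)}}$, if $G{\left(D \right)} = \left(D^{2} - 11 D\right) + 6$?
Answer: $- \frac{91798473}{9878} \approx -9293.2$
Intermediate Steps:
$G{\left(D \right)} = 6 + D^{2} - 11 D$
$T{\left(l,A \right)} = -12$ ($T{\left(l,A \right)} = 12 \left(-1\right) = -12$)
$F = \frac{18670}{2379}$ ($F = \frac{37340}{4758} = 37340 \cdot \frac{1}{4758} = \frac{18670}{2379} \approx 7.8478$)
$\frac{-8704 + 47291}{F + T{\left(140,G{\left(0 \right)} \right)}} = \frac{-8704 + 47291}{\frac{18670}{2379} - 12} = \frac{38587}{- \frac{9878}{2379}} = 38587 \left(- \frac{2379}{9878}\right) = - \frac{91798473}{9878}$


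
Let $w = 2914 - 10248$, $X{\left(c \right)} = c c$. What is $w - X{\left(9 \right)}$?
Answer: $-7415$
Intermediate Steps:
$X{\left(c \right)} = c^{2}$
$w = -7334$
$w - X{\left(9 \right)} = -7334 - 9^{2} = -7334 - 81 = -7415$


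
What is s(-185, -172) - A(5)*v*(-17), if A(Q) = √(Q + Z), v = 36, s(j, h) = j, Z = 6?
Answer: -185 + 612*√11 ≈ 1844.8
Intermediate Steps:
A(Q) = √(6 + Q) (A(Q) = √(Q + 6) = √(6 + Q))
s(-185, -172) - A(5)*v*(-17) = -185 - √(6 + 5)*36*(-17) = -185 - √11*36*(-17) = -185 - 36*√11*(-17) = -185 - (-612)*√11 = -185 + 612*√11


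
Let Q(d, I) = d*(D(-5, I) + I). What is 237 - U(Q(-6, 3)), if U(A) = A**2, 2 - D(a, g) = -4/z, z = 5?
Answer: -24351/25 ≈ -974.04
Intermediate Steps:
D(a, g) = 14/5 (D(a, g) = 2 - (-4)/5 = 2 - 1*(-4/5) = 2 + 4/5 = 14/5)
Q(d, I) = d*(14/5 + I)
237 - U(Q(-6, 3)) = 237 - ((1/5)*(-6)*(14 + 5*3))**2 = 237 - ((1/5)*(-6)*(14 + 15))**2 = 237 - ((1/5)*(-6)*29)**2 = 237 - (-174/5)**2 = 237 - 1*30276/25 = 237 - 30276/25 = -24351/25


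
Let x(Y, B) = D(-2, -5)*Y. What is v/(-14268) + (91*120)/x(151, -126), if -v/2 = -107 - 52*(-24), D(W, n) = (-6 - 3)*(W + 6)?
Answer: -1991689/1077234 ≈ -1.8489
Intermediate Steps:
D(W, n) = -54 - 9*W (D(W, n) = -9*(6 + W) = -54 - 9*W)
x(Y, B) = -36*Y (x(Y, B) = (-54 - 9*(-2))*Y = (-54 + 18)*Y = -36*Y)
v = -2282 (v = -2*(-107 - 52*(-24)) = -2*(-107 + 1248) = -2*1141 = -2282)
v/(-14268) + (91*120)/x(151, -126) = -2282/(-14268) + (91*120)/((-36*151)) = -2282*(-1/14268) + 10920/(-5436) = 1141/7134 + 10920*(-1/5436) = 1141/7134 - 910/453 = -1991689/1077234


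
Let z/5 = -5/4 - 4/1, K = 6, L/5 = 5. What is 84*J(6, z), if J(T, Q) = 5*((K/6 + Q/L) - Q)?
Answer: 11004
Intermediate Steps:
L = 25 (L = 5*5 = 25)
z = -105/4 (z = 5*(-5/4 - 4/1) = 5*(-5*1/4 - 4*1) = 5*(-5/4 - 4) = 5*(-21/4) = -105/4 ≈ -26.250)
J(T, Q) = 5 - 24*Q/5 (J(T, Q) = 5*((6/6 + Q/25) - Q) = 5*((6*(1/6) + Q*(1/25)) - Q) = 5*((1 + Q/25) - Q) = 5*(1 - 24*Q/25) = 5 - 24*Q/5)
84*J(6, z) = 84*(5 - 24/5*(-105/4)) = 84*(5 + 126) = 84*131 = 11004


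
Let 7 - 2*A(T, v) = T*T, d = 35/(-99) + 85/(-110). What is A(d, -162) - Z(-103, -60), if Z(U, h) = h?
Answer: 4929179/78408 ≈ 62.866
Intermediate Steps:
d = -223/198 (d = 35*(-1/99) + 85*(-1/110) = -35/99 - 17/22 = -223/198 ≈ -1.1263)
A(T, v) = 7/2 - T²/2 (A(T, v) = 7/2 - T*T/2 = 7/2 - T²/2)
A(d, -162) - Z(-103, -60) = (7/2 - (-223/198)²/2) - 1*(-60) = (7/2 - ½*49729/39204) + 60 = (7/2 - 49729/78408) + 60 = 224699/78408 + 60 = 4929179/78408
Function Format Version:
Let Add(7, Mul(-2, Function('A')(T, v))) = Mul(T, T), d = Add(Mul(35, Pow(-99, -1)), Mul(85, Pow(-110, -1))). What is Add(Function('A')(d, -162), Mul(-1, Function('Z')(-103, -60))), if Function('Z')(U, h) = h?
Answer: Rational(4929179, 78408) ≈ 62.866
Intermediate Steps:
d = Rational(-223, 198) (d = Add(Mul(35, Rational(-1, 99)), Mul(85, Rational(-1, 110))) = Add(Rational(-35, 99), Rational(-17, 22)) = Rational(-223, 198) ≈ -1.1263)
Function('A')(T, v) = Add(Rational(7, 2), Mul(Rational(-1, 2), Pow(T, 2))) (Function('A')(T, v) = Add(Rational(7, 2), Mul(Rational(-1, 2), Mul(T, T))) = Add(Rational(7, 2), Mul(Rational(-1, 2), Pow(T, 2))))
Add(Function('A')(d, -162), Mul(-1, Function('Z')(-103, -60))) = Add(Add(Rational(7, 2), Mul(Rational(-1, 2), Pow(Rational(-223, 198), 2))), Mul(-1, -60)) = Add(Add(Rational(7, 2), Mul(Rational(-1, 2), Rational(49729, 39204))), 60) = Add(Add(Rational(7, 2), Rational(-49729, 78408)), 60) = Add(Rational(224699, 78408), 60) = Rational(4929179, 78408)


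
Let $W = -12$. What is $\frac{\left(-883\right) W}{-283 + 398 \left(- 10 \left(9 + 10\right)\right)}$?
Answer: $- \frac{3532}{25301} \approx -0.1396$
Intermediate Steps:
$\frac{\left(-883\right) W}{-283 + 398 \left(- 10 \left(9 + 10\right)\right)} = \frac{\left(-883\right) \left(-12\right)}{-283 + 398 \left(- 10 \left(9 + 10\right)\right)} = \frac{10596}{-283 + 398 \left(\left(-10\right) 19\right)} = \frac{10596}{-283 + 398 \left(-190\right)} = \frac{10596}{-283 - 75620} = \frac{10596}{-75903} = 10596 \left(- \frac{1}{75903}\right) = - \frac{3532}{25301}$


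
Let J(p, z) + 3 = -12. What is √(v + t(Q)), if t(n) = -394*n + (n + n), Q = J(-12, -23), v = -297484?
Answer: 2*I*√72901 ≈ 540.0*I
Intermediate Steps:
J(p, z) = -15 (J(p, z) = -3 - 12 = -15)
Q = -15
t(n) = -392*n (t(n) = -394*n + 2*n = -392*n)
√(v + t(Q)) = √(-297484 - 392*(-15)) = √(-297484 + 5880) = √(-291604) = 2*I*√72901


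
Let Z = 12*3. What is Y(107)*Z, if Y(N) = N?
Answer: 3852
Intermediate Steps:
Z = 36
Y(107)*Z = 107*36 = 3852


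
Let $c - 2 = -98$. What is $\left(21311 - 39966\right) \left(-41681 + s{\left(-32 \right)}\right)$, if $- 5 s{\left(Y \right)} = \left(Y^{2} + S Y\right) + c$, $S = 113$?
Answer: $767530127$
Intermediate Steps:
$c = -96$ ($c = 2 - 98 = -96$)
$s{\left(Y \right)} = \frac{96}{5} - \frac{113 Y}{5} - \frac{Y^{2}}{5}$ ($s{\left(Y \right)} = - \frac{\left(Y^{2} + 113 Y\right) - 96}{5} = - \frac{-96 + Y^{2} + 113 Y}{5} = \frac{96}{5} - \frac{113 Y}{5} - \frac{Y^{2}}{5}$)
$\left(21311 - 39966\right) \left(-41681 + s{\left(-32 \right)}\right) = \left(21311 - 39966\right) \left(-41681 - \left(- \frac{3712}{5} + \frac{1024}{5}\right)\right) = - 18655 \left(-41681 + \left(\frac{96}{5} + \frac{3616}{5} - \frac{1024}{5}\right)\right) = - 18655 \left(-41681 + \frac{2688}{5}\right) = \left(-18655\right) \left(- \frac{205717}{5}\right) = 767530127$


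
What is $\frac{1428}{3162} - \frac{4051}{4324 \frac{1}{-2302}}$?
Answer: $\frac{144573999}{67022} \approx 2157.1$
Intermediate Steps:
$\frac{1428}{3162} - \frac{4051}{4324 \frac{1}{-2302}} = 1428 \cdot \frac{1}{3162} - \frac{4051}{4324 \left(- \frac{1}{2302}\right)} = \frac{14}{31} - \frac{4051}{- \frac{2162}{1151}} = \frac{14}{31} - - \frac{4662701}{2162} = \frac{14}{31} + \frac{4662701}{2162} = \frac{144573999}{67022}$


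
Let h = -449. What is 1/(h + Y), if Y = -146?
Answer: -1/595 ≈ -0.0016807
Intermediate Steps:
1/(h + Y) = 1/(-449 - 146) = 1/(-595) = -1/595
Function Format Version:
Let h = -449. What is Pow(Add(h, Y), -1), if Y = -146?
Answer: Rational(-1, 595) ≈ -0.0016807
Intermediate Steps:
Pow(Add(h, Y), -1) = Pow(Add(-449, -146), -1) = Pow(-595, -1) = Rational(-1, 595)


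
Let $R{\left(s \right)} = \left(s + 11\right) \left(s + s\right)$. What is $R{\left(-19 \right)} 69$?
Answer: $20976$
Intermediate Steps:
$R{\left(s \right)} = 2 s \left(11 + s\right)$ ($R{\left(s \right)} = \left(11 + s\right) 2 s = 2 s \left(11 + s\right)$)
$R{\left(-19 \right)} 69 = 2 \left(-19\right) \left(11 - 19\right) 69 = 2 \left(-19\right) \left(-8\right) 69 = 304 \cdot 69 = 20976$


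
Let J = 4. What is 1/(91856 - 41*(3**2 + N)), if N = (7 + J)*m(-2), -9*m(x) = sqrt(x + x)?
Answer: 673677/61632761663 - 738*I/61632761663 ≈ 1.093e-5 - 1.1974e-8*I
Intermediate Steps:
m(x) = -sqrt(2)*sqrt(x)/9 (m(x) = -sqrt(x + x)/9 = -sqrt(2)*sqrt(x)/9)
N = -22*I/9 (N = (7 + 4)*(-sqrt(2)*sqrt(-2)/9) = 11*(-sqrt(2)*I*sqrt(2)/9) = 11*(-2*I/9) = -22*I/9 ≈ -2.4444*I)
1/(91856 - 41*(3**2 + N)) = 1/(91856 - 41*(3**2 - 22*I/9)) = 1/(91856 - 41*(9 - 22*I/9)) = 1/(91856 + (-369 + 902*I/9)) = 1/(91487 + 902*I/9) = 81*(91487 - 902*I/9)/677960378293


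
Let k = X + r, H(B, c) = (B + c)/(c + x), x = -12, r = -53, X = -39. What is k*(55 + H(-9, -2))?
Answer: -35926/7 ≈ -5132.3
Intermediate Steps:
H(B, c) = (B + c)/(-12 + c) (H(B, c) = (B + c)/(c - 12) = (B + c)/(-12 + c))
k = -92 (k = -39 - 53 = -92)
k*(55 + H(-9, -2)) = -92*(55 + (-9 - 2)/(-12 - 2)) = -92*(55 - 11/(-14)) = -92*(55 - 1/14*(-11)) = -92*(55 + 11/14) = -92*781/14 = -35926/7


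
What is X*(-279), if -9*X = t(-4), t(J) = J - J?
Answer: 0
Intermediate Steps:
t(J) = 0
X = 0 (X = -⅑*0 = 0)
X*(-279) = 0*(-279) = 0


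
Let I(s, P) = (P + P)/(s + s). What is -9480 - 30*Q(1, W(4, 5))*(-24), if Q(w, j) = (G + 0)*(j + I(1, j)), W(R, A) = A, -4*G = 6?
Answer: -20280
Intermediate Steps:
I(s, P) = P/s (I(s, P) = (2*P)/((2*s)) = (2*P)*(1/(2*s)) = P/s)
G = -3/2 (G = -¼*6 = -3/2 ≈ -1.5000)
Q(w, j) = -3*j (Q(w, j) = (-3/2 + 0)*(j + j/1) = -3*(j + j*1)/2 = -3*(j + j)/2 = -3*j)
-9480 - 30*Q(1, W(4, 5))*(-24) = -9480 - (-90)*5*(-24) = -9480 - 30*(-15)*(-24) = -9480 + 450*(-24) = -9480 - 10800 = -20280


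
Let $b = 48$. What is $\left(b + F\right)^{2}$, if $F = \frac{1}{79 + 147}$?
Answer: $\frac{117700801}{51076} \approx 2304.4$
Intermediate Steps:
$F = \frac{1}{226} \approx 0.0044248$
$\left(b + F\right)^{2} = \left(48 + \frac{1}{226}\right)^{2} = \left(\frac{10849}{226}\right)^{2} = \frac{117700801}{51076}$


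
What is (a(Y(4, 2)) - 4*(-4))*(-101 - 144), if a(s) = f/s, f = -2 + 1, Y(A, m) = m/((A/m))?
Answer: -3675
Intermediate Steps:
Y(A, m) = m**2/A (Y(A, m) = m*(m/A) = m**2/A)
f = -1
a(s) = -1/s
(a(Y(4, 2)) - 4*(-4))*(-101 - 144) = (-1/(2**2/4) - 4*(-4))*(-101 - 144) = (-1/((1/4)*4) + 16)*(-245) = (-1/1 + 16)*(-245) = (-1*1 + 16)*(-245) = (-1 + 16)*(-245) = 15*(-245) = -3675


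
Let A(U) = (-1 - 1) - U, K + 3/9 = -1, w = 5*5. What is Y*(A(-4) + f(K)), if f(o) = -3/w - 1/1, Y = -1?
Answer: -22/25 ≈ -0.88000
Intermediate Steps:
w = 25
K = -4/3 (K = -⅓ - 1 = -4/3 ≈ -1.3333)
A(U) = -2 - U
f(o) = -28/25 (f(o) = -3/25 - 1/1 = -3*1/25 - 1*1 = -3/25 - 1 = -28/25)
Y*(A(-4) + f(K)) = -((-2 - 1*(-4)) - 28/25) = -((-2 + 4) - 28/25) = -(2 - 28/25) = -1*22/25 = -22/25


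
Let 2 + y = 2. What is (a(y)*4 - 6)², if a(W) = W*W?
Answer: 36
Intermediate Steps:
y = 0 (y = -2 + 2 = 0)
a(W) = W²
(a(y)*4 - 6)² = (0²*4 - 6)² = (0*4 - 6)² = (0 - 6)² = (-6)² = 36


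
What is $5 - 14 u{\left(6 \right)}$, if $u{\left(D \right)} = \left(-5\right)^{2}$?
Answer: $-345$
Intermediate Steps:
$u{\left(D \right)} = 25$
$5 - 14 u{\left(6 \right)} = 5 - 350 = -345$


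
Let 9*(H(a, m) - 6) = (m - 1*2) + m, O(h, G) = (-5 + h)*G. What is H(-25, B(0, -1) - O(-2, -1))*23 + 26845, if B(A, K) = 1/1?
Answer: 242525/9 ≈ 26947.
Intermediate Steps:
B(A, K) = 1
O(h, G) = G*(-5 + h)
H(a, m) = 52/9 + 2*m/9 (H(a, m) = 6 + ((m - 1*2) + m)/9 = 6 + ((m - 2) + m)/9 = 6 + ((-2 + m) + m)/9 = 6 + (-2 + 2*m)/9 = 6 + (-2/9 + 2*m/9) = 52/9 + 2*m/9)
H(-25, B(0, -1) - O(-2, -1))*23 + 26845 = (52/9 + 2*(1 - (-1)*(-5 - 2))/9)*23 + 26845 = (52/9 + 2*(1 - (-1)*(-7))/9)*23 + 26845 = (52/9 + 2*(1 - 1*7)/9)*23 + 26845 = (52/9 + 2*(1 - 7)/9)*23 + 26845 = (52/9 + (2/9)*(-6))*23 + 26845 = (52/9 - 4/3)*23 + 26845 = (40/9)*23 + 26845 = 920/9 + 26845 = 242525/9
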